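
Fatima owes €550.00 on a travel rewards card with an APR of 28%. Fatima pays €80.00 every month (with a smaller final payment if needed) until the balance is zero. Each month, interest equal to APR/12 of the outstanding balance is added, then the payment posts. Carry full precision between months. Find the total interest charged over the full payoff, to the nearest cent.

€56.68

Monthly rate r = 28%/12 = 2.33333% = 0.0233333.
Payoff takes n = ⌈−ln(1 − rB₀/P)/ln(1+r)⌉ = ⌈7.581⌉ = 8 payments; the last is €46.68.
Total paid = 7·€80.00 + €46.68 = €606.68.
Total interest = total paid − principal = €606.68 − €550.00 = €56.68.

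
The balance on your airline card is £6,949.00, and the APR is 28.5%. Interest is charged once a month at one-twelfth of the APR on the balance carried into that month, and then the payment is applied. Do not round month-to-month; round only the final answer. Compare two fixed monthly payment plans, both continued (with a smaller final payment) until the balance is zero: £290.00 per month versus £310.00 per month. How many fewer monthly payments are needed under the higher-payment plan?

Monthly rate r = 28.5%/12 = 2.375% = 0.02375.
At £290.00/mo: n = ⌈−ln(1 − rB₀/P)/ln(1+r)⌉ = 36 payments (last £251.75); total interest = total paid − £6,949.00 = £3,452.75.
At £310.00/mo: 33 payments (last £119.60); total interest £3,090.60.
Payments saved = 36 − 33 = 3.

3 fewer payments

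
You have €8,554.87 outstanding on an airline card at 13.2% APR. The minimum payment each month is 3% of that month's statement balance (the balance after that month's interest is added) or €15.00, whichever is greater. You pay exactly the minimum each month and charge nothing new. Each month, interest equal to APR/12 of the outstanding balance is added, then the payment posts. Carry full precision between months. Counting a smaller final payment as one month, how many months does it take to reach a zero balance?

188 months

Monthly rate r = 13.2%/12 = 1.1% = 0.011.
While 3% of the post-interest balance exceeds €15.00, each month B ← (B·(1+r))·(1 − 0.03), i.e. B shrinks by the factor (1+r)·0.97 = 0.98067.
This holds for months 1–147. Entering month 148 the balance is €485.38; 3% of the post-interest balance is now below €15.00, so the flat €15.00 minimum applies from here.
From month 148 a fixed €15.00 at rate r clears €485.38 in 41 more payments. Total: 147 + 41 = 188 months.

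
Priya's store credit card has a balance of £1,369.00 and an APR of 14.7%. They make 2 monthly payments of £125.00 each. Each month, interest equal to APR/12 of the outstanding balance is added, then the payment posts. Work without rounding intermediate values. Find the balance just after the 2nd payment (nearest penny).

Monthly rate r = 14.7%/12 = 1.225% = 0.01225.
Each month: B ← B·(1+r) − £125.00.
Month 1: interest £16.77; balance after payment £1,260.77.
Month 2: interest £15.44; balance after payment £1,151.21.

£1,151.21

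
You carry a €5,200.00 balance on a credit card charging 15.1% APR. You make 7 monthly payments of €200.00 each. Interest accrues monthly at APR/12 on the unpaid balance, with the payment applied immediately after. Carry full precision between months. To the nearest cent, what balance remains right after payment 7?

€4,221.72

Monthly rate r = 15.1%/12 = 1.25833% = 0.0125833.
Each month: B ← B·(1+r) − €200.00.
Month 1: interest €65.43; balance after payment €5,065.43.
Month 2: interest €63.74; balance after payment €4,929.17.
Month 3: interest €62.03; balance after payment €4,791.20.
Month 4: interest €60.29; balance after payment €4,651.49.
Month 5: interest €58.53; balance after payment €4,510.02.
Month 6: interest €56.75; balance after payment €4,366.77.
Month 7: interest €54.95; balance after payment €4,221.72.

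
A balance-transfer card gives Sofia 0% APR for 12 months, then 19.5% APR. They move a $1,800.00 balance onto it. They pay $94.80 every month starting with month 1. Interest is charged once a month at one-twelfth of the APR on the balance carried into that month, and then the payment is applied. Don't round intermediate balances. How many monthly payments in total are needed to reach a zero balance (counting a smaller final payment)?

20 payments

Promo months 1–12 at r₀ = 0%/12 = 0; months 13+ at r₁ = 19.5%/12 = 0.01625.
After month 12 (no interest yet): B = $1,800.00 − 12·$94.80 = $662.40.
Then at r₁ with $94.80/mo: n₂ = −ln(1 − r₁·B/P)/ln(1+r₁) ≈ 7.48 → 8 more payments.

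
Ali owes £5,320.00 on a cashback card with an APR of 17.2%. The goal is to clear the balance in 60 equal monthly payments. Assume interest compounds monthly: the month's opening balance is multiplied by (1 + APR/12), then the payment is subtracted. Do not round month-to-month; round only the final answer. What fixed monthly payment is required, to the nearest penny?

Monthly rate r = 17.2%/12 = 1.43333% = 0.0143333.
Level-payment amortization: P = B₀·r / (1 − (1+r)^(−n)) = 5320.00·0.0143333 / (1 − 1.01433^(−60)).
Denominator 1 − (1+r)^(−60) = 0.574246583.
P = 76.2533 / 0.574246583 ≈ 132.79.

£132.79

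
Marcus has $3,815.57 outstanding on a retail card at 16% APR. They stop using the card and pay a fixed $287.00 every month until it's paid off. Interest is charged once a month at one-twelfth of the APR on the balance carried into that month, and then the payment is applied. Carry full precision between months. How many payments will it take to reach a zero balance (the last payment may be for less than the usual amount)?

15 months

Monthly rate r = 16%/12 = 1.33333% = 0.0133333.
Recurrence: B ← B·(1+r) − $287.00.
Month 1: interest $50.87; balance after payment $3,579.44.
Month 2: interest $47.73; balance after payment $3,340.17.
Closed form: n = −ln(1 − rB₀/P)/ln(1+r) = −ln(0.82274)/ln(1.01333) ≈ 14.731, so the balance reaches zero during payment 15.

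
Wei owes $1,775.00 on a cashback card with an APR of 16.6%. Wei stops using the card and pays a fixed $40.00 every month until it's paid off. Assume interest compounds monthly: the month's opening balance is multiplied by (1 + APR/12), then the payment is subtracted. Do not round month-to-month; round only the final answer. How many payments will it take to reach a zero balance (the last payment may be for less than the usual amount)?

Monthly rate r = 16.6%/12 = 1.38333% = 0.0138333.
Recurrence: B ← B·(1+r) − $40.00.
Month 1: interest $24.55; balance after payment $1,759.55.
Month 2: interest $24.34; balance after payment $1,743.89.
Closed form: n = −ln(1 − rB₀/P)/ln(1+r) = −ln(0.38615)/ln(1.01383) ≈ 69.261, so the balance reaches zero during payment 70.

70 months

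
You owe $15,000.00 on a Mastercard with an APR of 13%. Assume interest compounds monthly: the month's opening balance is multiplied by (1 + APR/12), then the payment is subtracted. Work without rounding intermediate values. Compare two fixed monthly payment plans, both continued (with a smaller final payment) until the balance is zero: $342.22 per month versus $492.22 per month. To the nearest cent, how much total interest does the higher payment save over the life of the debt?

$2,151.59

Monthly rate r = 13%/12 = 1.08333% = 0.0108333.
At $342.22/mo: n = ⌈−ln(1 − rB₀/P)/ln(1+r)⌉ = 60 payments (last $264.71); total interest = total paid − $15,000.00 = $5,455.69.
At $492.22/mo: 38 payments (last $91.96); total interest $3,304.10.
Interest saved = $5,455.69 − $3,304.10 = $2,151.59.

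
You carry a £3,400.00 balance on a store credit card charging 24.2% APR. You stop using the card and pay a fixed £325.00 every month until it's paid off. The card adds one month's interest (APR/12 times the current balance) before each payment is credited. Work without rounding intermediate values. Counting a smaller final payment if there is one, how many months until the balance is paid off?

Monthly rate r = 24.2%/12 = 2.01667% = 0.0201667.
Recurrence: B ← B·(1+r) − £325.00.
Month 1: interest £68.57; balance after payment £3,143.57.
Month 2: interest £63.40; balance after payment £2,881.96.
Closed form: n = −ln(1 − rB₀/P)/ln(1+r) = −ln(0.78903)/ln(1.02017) ≈ 11.868, so the balance reaches zero during payment 12.

12 months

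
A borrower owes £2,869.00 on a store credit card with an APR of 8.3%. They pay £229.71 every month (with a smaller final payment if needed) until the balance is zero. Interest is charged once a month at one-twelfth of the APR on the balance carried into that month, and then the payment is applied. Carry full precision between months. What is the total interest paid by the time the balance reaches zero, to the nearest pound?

Monthly rate r = 8.3%/12 = 0.691667% = 0.00691667.
Payoff takes n = ⌈−ln(1 − rB₀/P)/ln(1+r)⌉ = ⌈13.107⌉ = 14 payments; the last is £24.77.
Total paid = 13·£229.71 + £24.77 = £3,011.00.
Total interest = total paid − principal = £3,011.00 − £2,869.00 = £142.00.

£142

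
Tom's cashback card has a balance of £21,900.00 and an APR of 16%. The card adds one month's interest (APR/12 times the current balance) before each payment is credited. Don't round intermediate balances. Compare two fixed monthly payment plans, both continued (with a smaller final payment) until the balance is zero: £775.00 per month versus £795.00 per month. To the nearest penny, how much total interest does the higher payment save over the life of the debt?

£191.79

Monthly rate r = 16%/12 = 1.33333% = 0.0133333.
At £775.00/mo: n = ⌈−ln(1 − rB₀/P)/ln(1+r)⌉ = 36 payments (last £543.10); total interest = total paid − £21,900.00 = £5,768.10.
At £795.00/mo: 35 payments (last £446.31); total interest £5,576.31.
Interest saved = £5,768.10 − £5,576.31 = £191.79.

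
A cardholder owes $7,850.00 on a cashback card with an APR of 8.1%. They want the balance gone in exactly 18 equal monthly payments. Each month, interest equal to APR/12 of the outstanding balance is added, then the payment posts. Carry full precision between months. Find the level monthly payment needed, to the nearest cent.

Monthly rate r = 8.1%/12 = 0.675% = 0.00675.
Level-payment amortization: P = B₀·r / (1 − (1+r)^(−n)) = 7850.00·0.00675 / (1 − 1.00675^(−18)).
Denominator 1 − (1+r)^(−18) = 0.114047351.
P = 52.9875 / 0.114047351 ≈ 464.61.

$464.61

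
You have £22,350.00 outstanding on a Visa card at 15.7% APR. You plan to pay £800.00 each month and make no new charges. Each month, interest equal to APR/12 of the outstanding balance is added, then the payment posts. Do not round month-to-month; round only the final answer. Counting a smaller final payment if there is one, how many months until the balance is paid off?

35 payments

Monthly rate r = 15.7%/12 = 1.30833% = 0.0130833.
Recurrence: B ← B·(1+r) − £800.00.
Month 1: interest £292.41; balance after payment £21,842.41.
Month 2: interest £285.77; balance after payment £21,328.18.
Closed form: n = −ln(1 − rB₀/P)/ln(1+r) = −ln(0.63448)/ln(1.01308) ≈ 35.000, so the balance reaches zero during payment 35.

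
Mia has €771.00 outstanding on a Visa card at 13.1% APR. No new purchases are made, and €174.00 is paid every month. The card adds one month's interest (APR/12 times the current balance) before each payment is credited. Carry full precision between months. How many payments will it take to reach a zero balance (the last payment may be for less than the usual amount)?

5 payments

Monthly rate r = 13.1%/12 = 1.09167% = 0.0109167.
Recurrence: B ← B·(1+r) − €174.00.
Month 1: interest €8.42; balance after payment €605.42.
Month 2: interest €6.61; balance after payment €438.03.
Month 3: interest €4.78; balance after payment €268.81.
Month 4: interest €2.93; balance after payment €97.74.
Month 5: interest €1.07; balance after payment €0.00.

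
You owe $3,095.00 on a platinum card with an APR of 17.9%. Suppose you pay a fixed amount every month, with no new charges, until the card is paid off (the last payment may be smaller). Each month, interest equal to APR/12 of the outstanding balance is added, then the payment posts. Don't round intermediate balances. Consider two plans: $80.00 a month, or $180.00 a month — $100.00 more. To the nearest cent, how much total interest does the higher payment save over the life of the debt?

$1,047.00

Monthly rate r = 17.9%/12 = 1.49167% = 0.0149167.
At $80.00/mo: n = ⌈−ln(1 − rB₀/P)/ln(1+r)⌉ = 59 payments (last $9.87); total interest = total paid − $3,095.00 = $1,554.87.
At $180.00/mo: 21 payments (last $2.87); total interest $507.87.
Interest saved = $1,554.87 − $507.87 = $1,047.00.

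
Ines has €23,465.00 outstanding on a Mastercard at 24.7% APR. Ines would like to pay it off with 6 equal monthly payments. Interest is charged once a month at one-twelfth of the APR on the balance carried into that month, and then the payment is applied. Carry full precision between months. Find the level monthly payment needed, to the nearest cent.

€4,197.36

Monthly rate r = 24.7%/12 = 2.05833% = 0.0205833.
Level-payment amortization: P = B₀·r / (1 − (1+r)^(−n)) = 23465.00·0.0205833 / (1 − 1.02058^(−6)).
Denominator 1 − (1+r)^(−6) = 0.115069489.
P = 482.988 / 0.115069489 ≈ 4197.36.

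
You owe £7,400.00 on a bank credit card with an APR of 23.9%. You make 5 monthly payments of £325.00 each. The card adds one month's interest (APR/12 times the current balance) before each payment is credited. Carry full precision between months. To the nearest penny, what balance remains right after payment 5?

Monthly rate r = 23.9%/12 = 1.99167% = 0.0199167.
Each month: B ← B·(1+r) − £325.00.
Month 1: interest £147.38; balance after payment £7,222.38.
Month 2: interest £143.85; balance after payment £7,041.23.
Month 3: interest £140.24; balance after payment £6,856.47.
Month 4: interest £136.56; balance after payment £6,668.02.
Month 5: interest £132.80; balance after payment £6,475.83.

£6,475.83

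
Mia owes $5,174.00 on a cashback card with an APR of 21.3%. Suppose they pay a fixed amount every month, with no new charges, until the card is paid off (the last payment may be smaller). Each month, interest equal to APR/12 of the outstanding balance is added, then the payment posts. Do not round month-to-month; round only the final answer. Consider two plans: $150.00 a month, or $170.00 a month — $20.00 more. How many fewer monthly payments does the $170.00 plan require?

9 fewer payments

Monthly rate r = 21.3%/12 = 1.775% = 0.01775.
At $150.00/mo: n = ⌈−ln(1 − rB₀/P)/ln(1+r)⌉ = 54 payments (last $127.31); total interest = total paid − $5,174.00 = $2,903.31.
At $170.00/mo: 45 payments (last $27.95); total interest $2,333.95.
Payments saved = 54 − 45 = 9.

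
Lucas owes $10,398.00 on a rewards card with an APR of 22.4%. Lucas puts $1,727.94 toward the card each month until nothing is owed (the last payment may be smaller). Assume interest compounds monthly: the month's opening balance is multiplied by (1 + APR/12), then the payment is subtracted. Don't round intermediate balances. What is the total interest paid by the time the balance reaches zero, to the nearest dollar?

Monthly rate r = 22.4%/12 = 1.86667% = 0.0186667.
Payoff takes n = ⌈−ln(1 − rB₀/P)/ln(1+r)⌉ = ⌈6.443⌉ = 7 payments; the last is $768.71.
Total paid = 6·$1,727.94 + $768.71 = $11,136.35.
Total interest = total paid − principal = $11,136.35 − $10,398.00 = $738.35.

$738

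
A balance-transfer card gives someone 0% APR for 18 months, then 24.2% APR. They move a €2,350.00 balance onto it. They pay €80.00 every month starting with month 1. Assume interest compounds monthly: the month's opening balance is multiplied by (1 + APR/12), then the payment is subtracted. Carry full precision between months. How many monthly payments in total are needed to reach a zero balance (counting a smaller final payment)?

Promo months 1–18 at r₀ = 0%/12 = 0; months 19+ at r₁ = 24.2%/12 = 0.0201667.
After month 18 (no interest yet): B = €2,350.00 − 18·€80.00 = €910.00.
Then at r₁ with €80.00/mo: n₂ = −ln(1 − r₁·B/P)/ln(1+r₁) ≈ 13.05 → 14 more payments.

32 months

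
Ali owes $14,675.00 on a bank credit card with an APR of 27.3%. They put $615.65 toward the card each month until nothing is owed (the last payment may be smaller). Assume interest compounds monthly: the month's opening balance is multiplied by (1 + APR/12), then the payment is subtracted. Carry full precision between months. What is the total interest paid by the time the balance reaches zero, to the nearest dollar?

Monthly rate r = 27.3%/12 = 2.275% = 0.02275.
Payoff takes n = ⌈−ln(1 − rB₀/P)/ln(1+r)⌉ = ⌈34.741⌉ = 35 payments; the last is $457.57.
Total paid = 34·$615.65 + $457.57 = $21,389.67.
Total interest = total paid − principal = $21,389.67 − $14,675.00 = $6,714.67.

$6,715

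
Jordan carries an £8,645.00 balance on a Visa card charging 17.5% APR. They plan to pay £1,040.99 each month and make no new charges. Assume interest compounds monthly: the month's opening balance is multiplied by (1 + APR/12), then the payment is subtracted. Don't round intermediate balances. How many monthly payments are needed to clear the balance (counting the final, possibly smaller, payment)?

9 payments

Monthly rate r = 17.5%/12 = 1.45833% = 0.0145833.
Recurrence: B ← B·(1+r) − £1,040.99.
Month 1: interest £126.07; balance after payment £7,730.08.
Month 2: interest £112.73; balance after payment £6,801.82.
Closed form: n = −ln(1 − rB₀/P)/ln(1+r) = −ln(0.87889)/ln(1.01458) ≈ 8.917, so the balance reaches zero during payment 9.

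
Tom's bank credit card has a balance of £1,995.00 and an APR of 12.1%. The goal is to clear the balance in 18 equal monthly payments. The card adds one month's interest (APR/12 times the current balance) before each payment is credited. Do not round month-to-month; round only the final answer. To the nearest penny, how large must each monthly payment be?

Monthly rate r = 12.1%/12 = 1.00833% = 0.0100833.
Level-payment amortization: P = B₀·r / (1 − (1+r)^(−n)) = 1995.00·0.0100833 / (1 − 1.01008^(−18)).
Denominator 1 − (1+r)^(−18) = 0.165223323.
P = 20.1163 / 0.165223323 ≈ 121.75.

£121.75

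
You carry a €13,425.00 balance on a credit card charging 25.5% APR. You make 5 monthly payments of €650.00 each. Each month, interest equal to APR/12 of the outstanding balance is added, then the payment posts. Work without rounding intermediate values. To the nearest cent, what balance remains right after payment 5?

€11,522.24

Monthly rate r = 25.5%/12 = 2.125% = 0.02125.
Each month: B ← B·(1+r) − €650.00.
Month 1: interest €285.28; balance after payment €13,060.28.
Month 2: interest €277.53; balance after payment €12,687.81.
Month 3: interest €269.62; balance after payment €12,307.43.
Month 4: interest €261.53; balance after payment €11,918.96.
Month 5: interest €253.28; balance after payment €11,522.24.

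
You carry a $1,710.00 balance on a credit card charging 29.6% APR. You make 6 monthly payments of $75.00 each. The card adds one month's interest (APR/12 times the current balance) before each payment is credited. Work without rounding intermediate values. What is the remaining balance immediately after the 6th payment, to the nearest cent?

Monthly rate r = 29.6%/12 = 2.46667% = 0.0246667.
Each month: B ← B·(1+r) − $75.00.
Month 1: interest $42.18; balance after payment $1,677.18.
Month 2: interest $41.37; balance after payment $1,643.55.
Month 3: interest $40.54; balance after payment $1,609.09.
Month 4: interest $39.69; balance after payment $1,573.78.
Month 5: interest $38.82; balance after payment $1,537.60.
Month 6: interest $37.93; balance after payment $1,500.53.

$1,500.53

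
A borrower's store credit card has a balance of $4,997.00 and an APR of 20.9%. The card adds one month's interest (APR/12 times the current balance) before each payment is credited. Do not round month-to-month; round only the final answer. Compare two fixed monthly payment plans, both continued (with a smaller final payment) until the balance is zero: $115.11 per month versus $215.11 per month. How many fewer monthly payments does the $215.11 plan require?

Monthly rate r = 20.9%/12 = 1.74167% = 0.0174167.
At $115.11/mo: n = ⌈−ln(1 − rB₀/P)/ln(1+r)⌉ = 82 payments (last $81.96); total interest = total paid − $4,997.00 = $4,408.87.
At $215.11/mo: 31 payments (last $6.29); total interest $1,462.59.
Payments saved = 82 − 31 = 51.

51 fewer payments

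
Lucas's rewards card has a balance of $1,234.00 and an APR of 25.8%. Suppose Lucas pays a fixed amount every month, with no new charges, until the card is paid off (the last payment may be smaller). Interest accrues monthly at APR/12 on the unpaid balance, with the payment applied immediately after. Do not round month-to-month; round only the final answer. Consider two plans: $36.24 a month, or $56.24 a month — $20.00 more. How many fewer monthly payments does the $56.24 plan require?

Monthly rate r = 25.8%/12 = 2.15% = 0.0215.
At $36.24/mo: n = ⌈−ln(1 − rB₀/P)/ln(1+r)⌉ = 62 payments (last $33.27); total interest = total paid − $1,234.00 = $1,009.91.
At $56.24/mo: 31 payments (last $0.04); total interest $453.24.
Payments saved = 62 − 31 = 31.

31 fewer payments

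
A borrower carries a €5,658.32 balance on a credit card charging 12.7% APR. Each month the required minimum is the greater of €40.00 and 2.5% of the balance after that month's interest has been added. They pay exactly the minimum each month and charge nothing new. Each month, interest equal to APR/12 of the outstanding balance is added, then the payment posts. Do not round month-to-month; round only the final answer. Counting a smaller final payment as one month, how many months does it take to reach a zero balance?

Monthly rate r = 12.7%/12 = 1.05833% = 0.0105833.
While 2.5% of the post-interest balance exceeds €40.00, each month B ← (B·(1+r))·(1 − 0.025), i.e. B shrinks by the factor (1+r)·0.975 = 0.98532.
This holds for months 1–87. Entering month 88 the balance is €1,562.66; 2.5% of the post-interest balance is now below €40.00, so the flat €40.00 minimum applies from here.
From month 88 a fixed €40.00 at rate r clears €1,562.66 in 51 more payments. Total: 87 + 51 = 138 months.

138 months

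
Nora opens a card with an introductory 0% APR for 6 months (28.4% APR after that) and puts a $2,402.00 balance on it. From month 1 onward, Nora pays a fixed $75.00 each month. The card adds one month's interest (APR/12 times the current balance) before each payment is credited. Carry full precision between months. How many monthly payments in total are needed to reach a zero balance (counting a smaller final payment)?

Promo months 1–6 at r₀ = 0%/12 = 0; months 7+ at r₁ = 28.4%/12 = 0.0236667.
After month 6 (no interest yet): B = $2,402.00 − 6·$75.00 = $1,952.00.
Then at r₁ with $75.00/mo: n₂ = −ln(1 − r₁·B/P)/ln(1+r₁) ≈ 40.91 → 41 more payments.

47 payments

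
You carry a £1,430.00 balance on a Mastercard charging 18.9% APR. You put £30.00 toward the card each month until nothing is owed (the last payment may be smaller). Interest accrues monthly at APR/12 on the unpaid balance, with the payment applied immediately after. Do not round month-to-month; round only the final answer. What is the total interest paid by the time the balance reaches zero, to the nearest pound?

Monthly rate r = 18.9%/12 = 1.575% = 0.01575.
Payoff takes n = ⌈−ln(1 − rB₀/P)/ln(1+r)⌉ = ⌈88.902⌉ = 89 payments; the last is £27.09.
Total paid = 88·£30.00 + £27.09 = £2,667.09.
Total interest = total paid − principal = £2,667.09 − £1,430.00 = £1,237.09.

£1,237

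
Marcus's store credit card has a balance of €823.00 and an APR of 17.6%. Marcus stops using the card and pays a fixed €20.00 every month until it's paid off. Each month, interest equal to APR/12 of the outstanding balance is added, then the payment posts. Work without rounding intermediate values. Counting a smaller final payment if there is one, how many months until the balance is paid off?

Monthly rate r = 17.6%/12 = 1.46667% = 0.0146667.
Recurrence: B ← B·(1+r) − €20.00.
Month 1: interest €12.07; balance after payment €815.07.
Month 2: interest €11.95; balance after payment €807.03.
Closed form: n = −ln(1 − rB₀/P)/ln(1+r) = −ln(0.39647)/ln(1.01467) ≈ 63.541, so the balance reaches zero during payment 64.

64 payments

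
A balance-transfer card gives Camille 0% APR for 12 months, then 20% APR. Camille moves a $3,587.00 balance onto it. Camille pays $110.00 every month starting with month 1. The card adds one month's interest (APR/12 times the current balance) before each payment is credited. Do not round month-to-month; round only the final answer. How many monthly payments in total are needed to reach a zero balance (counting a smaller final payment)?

Promo months 1–12 at r₀ = 0%/12 = 0; months 13+ at r₁ = 20%/12 = 0.0166667.
After month 12 (no interest yet): B = $3,587.00 − 12·$110.00 = $2,267.00.
Then at r₁ with $110.00/mo: n₂ = −ln(1 − r₁·B/P)/ln(1+r₁) ≈ 25.46 → 26 more payments.

38 months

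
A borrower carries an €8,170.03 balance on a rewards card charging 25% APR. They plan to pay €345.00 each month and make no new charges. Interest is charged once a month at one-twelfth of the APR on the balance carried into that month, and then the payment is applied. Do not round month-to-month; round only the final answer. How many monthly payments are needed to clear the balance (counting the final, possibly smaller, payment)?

33 payments

Monthly rate r = 25%/12 = 2.08333% = 0.0208333.
Recurrence: B ← B·(1+r) − €345.00.
Month 1: interest €170.21; balance after payment €7,995.24.
Month 2: interest €166.57; balance after payment €7,816.81.
Closed form: n = −ln(1 − rB₀/P)/ln(1+r) = −ln(0.50664)/ln(1.02083) ≈ 32.977, so the balance reaches zero during payment 33.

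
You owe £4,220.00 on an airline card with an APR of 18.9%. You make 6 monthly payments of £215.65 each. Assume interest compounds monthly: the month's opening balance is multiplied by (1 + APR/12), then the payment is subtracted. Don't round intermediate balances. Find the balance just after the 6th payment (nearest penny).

£3,288.90

Monthly rate r = 18.9%/12 = 1.575% = 0.01575.
Each month: B ← B·(1+r) − £215.65.
Month 1: interest £66.47; balance after payment £4,070.82.
Month 2: interest £64.12; balance after payment £3,919.28.
Month 3: interest £61.73; balance after payment £3,765.36.
Month 4: interest £59.30; balance after payment £3,609.01.
Month 5: interest £56.84; balance after payment £3,450.21.
Month 6: interest £54.34; balance after payment £3,288.90.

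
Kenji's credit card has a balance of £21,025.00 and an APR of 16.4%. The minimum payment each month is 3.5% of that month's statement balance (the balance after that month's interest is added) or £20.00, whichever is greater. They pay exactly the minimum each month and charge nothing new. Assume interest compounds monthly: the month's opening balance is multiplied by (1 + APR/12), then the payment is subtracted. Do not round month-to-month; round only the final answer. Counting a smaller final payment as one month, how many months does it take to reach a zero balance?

Monthly rate r = 16.4%/12 = 1.36667% = 0.0136667.
While 3.5% of the post-interest balance exceeds £20.00, each month B ← (B·(1+r))·(1 − 0.035), i.e. B shrinks by the factor (1+r)·0.965 = 0.97819.
This holds for months 1–165. Entering month 166 the balance is £552.64; 3.5% of the post-interest balance is now below £20.00, so the flat £20.00 minimum applies from here.
From month 166 a fixed £20.00 at rate r clears £552.64 in 35 more payments. Total: 165 + 35 = 200 months.

200 months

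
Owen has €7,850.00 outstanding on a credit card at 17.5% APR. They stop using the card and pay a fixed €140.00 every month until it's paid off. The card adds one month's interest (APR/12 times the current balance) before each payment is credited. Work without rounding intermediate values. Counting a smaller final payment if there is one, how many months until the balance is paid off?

Monthly rate r = 17.5%/12 = 1.45833% = 0.0145833.
Recurrence: B ← B·(1+r) − €140.00.
Month 1: interest €114.48; balance after payment €7,824.48.
Month 2: interest €114.11; balance after payment €7,798.59.
Closed form: n = −ln(1 − rB₀/P)/ln(1+r) = −ln(0.18229)/ln(1.01458) ≈ 117.568, so the balance reaches zero during payment 118.

118 payments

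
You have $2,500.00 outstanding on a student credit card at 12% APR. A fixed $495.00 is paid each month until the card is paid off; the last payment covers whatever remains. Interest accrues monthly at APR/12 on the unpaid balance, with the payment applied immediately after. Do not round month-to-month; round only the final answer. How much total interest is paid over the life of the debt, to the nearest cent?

Monthly rate r = 12%/12 = 1% = 0.01.
Payoff takes n = ⌈−ln(1 − rB₀/P)/ln(1+r)⌉ = ⌈5.208⌉ = 6 payments; the last is $103.55.
Total paid = 5·$495.00 + $103.55 = $2,578.55.
Total interest = total paid − principal = $2,578.55 − $2,500.00 = $78.55.

$78.55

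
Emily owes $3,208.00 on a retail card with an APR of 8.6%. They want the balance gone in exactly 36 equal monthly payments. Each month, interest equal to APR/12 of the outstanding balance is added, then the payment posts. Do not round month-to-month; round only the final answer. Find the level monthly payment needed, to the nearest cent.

$101.42

Monthly rate r = 8.6%/12 = 0.716667% = 0.00716667.
Level-payment amortization: P = B₀·r / (1 − (1+r)^(−n)) = 3208.00·0.00716667 / (1 − 1.00717^(−36)).
Denominator 1 − (1+r)^(−36) = 0.226693571.
P = 22.9907 / 0.226693571 ≈ 101.42.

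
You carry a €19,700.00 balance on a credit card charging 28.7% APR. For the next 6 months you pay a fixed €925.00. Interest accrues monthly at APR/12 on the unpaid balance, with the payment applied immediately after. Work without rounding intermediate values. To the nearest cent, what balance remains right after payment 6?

€16,808.85

Monthly rate r = 28.7%/12 = 2.39167% = 0.0239167.
Each month: B ← B·(1+r) − €925.00.
Month 1: interest €471.16; balance after payment €19,246.16.
Month 2: interest €460.30; balance after payment €18,781.46.
Month 3: interest €449.19; balance after payment €18,305.65.
Month 4: interest €437.81; balance after payment €17,818.46.
Month 5: interest €426.16; balance after payment €17,319.62.
Month 6: interest €414.23; balance after payment €16,808.85.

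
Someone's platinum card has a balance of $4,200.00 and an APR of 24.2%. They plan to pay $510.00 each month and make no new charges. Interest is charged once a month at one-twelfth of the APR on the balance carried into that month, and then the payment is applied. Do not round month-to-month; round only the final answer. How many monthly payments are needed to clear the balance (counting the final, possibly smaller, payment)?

10 months

Monthly rate r = 24.2%/12 = 2.01667% = 0.0201667.
Recurrence: B ← B·(1+r) − $510.00.
Month 1: interest $84.70; balance after payment $3,774.70.
Month 2: interest $76.12; balance after payment $3,340.82.
Closed form: n = −ln(1 − rB₀/P)/ln(1+r) = −ln(0.83392)/ln(1.02017) ≈ 9.096, so the balance reaches zero during payment 10.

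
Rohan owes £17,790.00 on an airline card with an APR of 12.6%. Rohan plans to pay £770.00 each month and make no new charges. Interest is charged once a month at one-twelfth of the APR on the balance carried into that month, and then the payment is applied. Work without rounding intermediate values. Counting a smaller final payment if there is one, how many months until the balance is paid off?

Monthly rate r = 12.6%/12 = 1.05% = 0.0105.
Recurrence: B ← B·(1+r) − £770.00.
Month 1: interest £186.79; balance after payment £17,206.79.
Month 2: interest £180.67; balance after payment £16,617.47.
Closed form: n = −ln(1 − rB₀/P)/ln(1+r) = −ln(0.75741)/ln(1.0105) ≈ 26.601, so the balance reaches zero during payment 27.

27 months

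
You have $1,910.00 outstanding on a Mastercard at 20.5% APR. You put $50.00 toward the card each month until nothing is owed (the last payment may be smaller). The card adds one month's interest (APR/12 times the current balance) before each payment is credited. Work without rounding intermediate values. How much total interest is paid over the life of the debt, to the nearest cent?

Monthly rate r = 20.5%/12 = 1.70833% = 0.0170833.
Payoff takes n = ⌈−ln(1 − rB₀/P)/ln(1+r)⌉ = ⌈62.414⌉ = 63 payments; the last is $20.79.
Total paid = 62·$50.00 + $20.79 = $3,120.79.
Total interest = total paid − principal = $3,120.79 − $1,910.00 = $1,210.79.

$1,210.79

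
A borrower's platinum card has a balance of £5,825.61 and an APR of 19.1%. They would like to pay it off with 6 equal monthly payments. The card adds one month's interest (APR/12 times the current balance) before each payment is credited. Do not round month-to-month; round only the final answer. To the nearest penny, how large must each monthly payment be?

Monthly rate r = 19.1%/12 = 1.59167% = 0.0159167.
Level-payment amortization: P = B₀·r / (1 − (1+r)^(−n)) = 5825.61·0.0159167 / (1 − 1.01592^(−6)).
Denominator 1 − (1+r)^(−6) = 0.0903978281.
P = 92.7243 / 0.0903978281 ≈ 1025.74.

£1,025.74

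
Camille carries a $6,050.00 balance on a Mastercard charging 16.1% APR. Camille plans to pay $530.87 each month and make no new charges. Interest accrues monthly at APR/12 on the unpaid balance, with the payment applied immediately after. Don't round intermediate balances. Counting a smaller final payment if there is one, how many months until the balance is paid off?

13 payments

Monthly rate r = 16.1%/12 = 1.34167% = 0.0134167.
Recurrence: B ← B·(1+r) − $530.87.
Month 1: interest $81.17; balance after payment $5,600.30.
Month 2: interest $75.14; balance after payment $5,144.57.
Closed form: n = −ln(1 − rB₀/P)/ln(1+r) = −ln(0.8471)/ln(1.01342) ≈ 12.451, so the balance reaches zero during payment 13.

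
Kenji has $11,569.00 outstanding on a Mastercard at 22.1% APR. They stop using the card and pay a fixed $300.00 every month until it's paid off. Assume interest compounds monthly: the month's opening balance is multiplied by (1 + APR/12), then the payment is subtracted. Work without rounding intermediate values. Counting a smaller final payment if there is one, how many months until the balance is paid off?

68 payments

Monthly rate r = 22.1%/12 = 1.84167% = 0.0184167.
Recurrence: B ← B·(1+r) − $300.00.
Month 1: interest $213.06; balance after payment $11,482.06.
Month 2: interest $211.46; balance after payment $11,393.52.
Closed form: n = −ln(1 − rB₀/P)/ln(1+r) = −ln(0.28979)/ln(1.01842) ≈ 67.871, so the balance reaches zero during payment 68.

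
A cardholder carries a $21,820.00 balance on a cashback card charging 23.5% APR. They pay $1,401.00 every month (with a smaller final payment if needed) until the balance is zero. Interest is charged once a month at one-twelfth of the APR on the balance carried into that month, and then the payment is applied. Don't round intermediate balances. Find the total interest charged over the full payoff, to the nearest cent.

$4,466.28

Monthly rate r = 23.5%/12 = 1.95833% = 0.0195833.
Payoff takes n = ⌈−ln(1 − rB₀/P)/ln(1+r)⌉ = ⌈18.761⌉ = 19 payments; the last is $1,068.28.
Total paid = 18·$1,401.00 + $1,068.28 = $26,286.28.
Total interest = total paid − principal = $26,286.28 − $21,820.00 = $4,466.28.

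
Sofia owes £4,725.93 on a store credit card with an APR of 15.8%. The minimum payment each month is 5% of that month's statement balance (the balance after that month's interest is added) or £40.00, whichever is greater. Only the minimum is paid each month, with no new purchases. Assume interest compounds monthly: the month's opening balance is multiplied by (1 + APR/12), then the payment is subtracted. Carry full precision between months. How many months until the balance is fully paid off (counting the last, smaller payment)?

70 months

Monthly rate r = 15.8%/12 = 1.31667% = 0.0131667.
While 5% of the post-interest balance exceeds £40.00, each month B ← (B·(1+r))·(1 − 0.05), i.e. B shrinks by the factor (1+r)·0.95 = 0.96251.
This holds for months 1–47. Entering month 48 the balance is £784.33; 5% of the post-interest balance is now below £40.00, so the flat £40.00 minimum applies from here.
From month 48 a fixed £40.00 at rate r clears £784.33 in 23 more payments. Total: 47 + 23 = 70 months.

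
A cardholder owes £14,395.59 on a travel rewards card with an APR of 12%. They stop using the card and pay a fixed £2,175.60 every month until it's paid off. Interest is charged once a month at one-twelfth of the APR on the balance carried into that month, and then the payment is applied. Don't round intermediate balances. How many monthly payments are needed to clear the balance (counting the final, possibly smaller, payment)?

Monthly rate r = 12%/12 = 1% = 0.01.
Recurrence: B ← B·(1+r) − £2,175.60.
Month 1: interest £143.96; balance after payment £12,363.95.
Month 2: interest £123.64; balance after payment £10,311.99.
Closed form: n = −ln(1 − rB₀/P)/ln(1+r) = −ln(0.93383)/ln(1.01) ≈ 6.880, so the balance reaches zero during payment 7.

7 payments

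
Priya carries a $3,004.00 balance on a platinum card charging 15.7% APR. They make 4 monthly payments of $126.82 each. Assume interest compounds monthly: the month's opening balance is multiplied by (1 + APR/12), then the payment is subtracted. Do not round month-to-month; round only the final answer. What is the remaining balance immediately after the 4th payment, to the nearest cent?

Monthly rate r = 15.7%/12 = 1.30833% = 0.0130833.
Each month: B ← B·(1+r) − $126.82.
Month 1: interest $39.30; balance after payment $2,916.48.
Month 2: interest $38.16; balance after payment $2,827.82.
Month 3: interest $37.00; balance after payment $2,738.00.
Month 4: interest $35.82; balance after payment $2,647.00.

$2,647.00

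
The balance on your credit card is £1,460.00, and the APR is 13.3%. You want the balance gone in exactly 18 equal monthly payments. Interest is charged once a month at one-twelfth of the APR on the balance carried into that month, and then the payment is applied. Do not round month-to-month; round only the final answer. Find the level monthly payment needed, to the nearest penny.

Monthly rate r = 13.3%/12 = 1.10833% = 0.0110833.
Level-payment amortization: P = B₀·r / (1 − (1+r)^(−n)) = 1460.00·0.0110833 / (1 − 1.01108^(−18)).
Denominator 1 − (1+r)^(−18) = 0.179960311.
P = 16.1817 / 0.179960311 ≈ 89.92.

£89.92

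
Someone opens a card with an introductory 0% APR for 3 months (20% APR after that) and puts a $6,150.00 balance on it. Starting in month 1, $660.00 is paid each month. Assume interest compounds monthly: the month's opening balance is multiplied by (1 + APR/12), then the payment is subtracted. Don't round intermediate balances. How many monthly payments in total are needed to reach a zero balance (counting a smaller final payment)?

Promo months 1–3 at r₀ = 0%/12 = 0; months 4+ at r₁ = 20%/12 = 0.0166667.
After month 3 (no interest yet): B = $6,150.00 − 3·$660.00 = $4,170.00.
Then at r₁ with $660.00/mo: n₂ = −ln(1 − r₁·B/P)/ln(1+r₁) ≈ 6.73 → 7 more payments.

10 months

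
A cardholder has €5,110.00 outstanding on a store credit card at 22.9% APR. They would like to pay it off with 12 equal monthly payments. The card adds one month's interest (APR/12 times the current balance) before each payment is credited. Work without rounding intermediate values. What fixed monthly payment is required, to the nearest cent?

€480.48

Monthly rate r = 22.9%/12 = 1.90833% = 0.0190833.
Level-payment amortization: P = B₀·r / (1 − (1+r)^(−n)) = 5110.00·0.0190833 / (1 − 1.01908^(−12)).
Denominator 1 − (1+r)^(−12) = 0.202953585.
P = 97.5158 / 0.202953585 ≈ 480.48.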